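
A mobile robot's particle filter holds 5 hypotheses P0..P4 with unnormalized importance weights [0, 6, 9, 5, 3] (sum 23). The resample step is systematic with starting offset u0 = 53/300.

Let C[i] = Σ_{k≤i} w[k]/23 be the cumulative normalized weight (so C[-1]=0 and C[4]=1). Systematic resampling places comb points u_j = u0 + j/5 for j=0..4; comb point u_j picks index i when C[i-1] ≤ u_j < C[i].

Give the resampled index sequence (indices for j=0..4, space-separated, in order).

1 2 2 3 4

C = [0, 6/23, 15/23, 20/23, 1]
j=0: u_0=53/300 ∈ [0, 6/23) → index 1
j=1: u_1=113/300 ∈ [6/23, 15/23) → index 2
j=2: u_2=173/300 ∈ [6/23, 15/23) → index 2
j=3: u_3=233/300 ∈ [15/23, 20/23) → index 3
j=4: u_4=293/300 ∈ [20/23, 1) → index 4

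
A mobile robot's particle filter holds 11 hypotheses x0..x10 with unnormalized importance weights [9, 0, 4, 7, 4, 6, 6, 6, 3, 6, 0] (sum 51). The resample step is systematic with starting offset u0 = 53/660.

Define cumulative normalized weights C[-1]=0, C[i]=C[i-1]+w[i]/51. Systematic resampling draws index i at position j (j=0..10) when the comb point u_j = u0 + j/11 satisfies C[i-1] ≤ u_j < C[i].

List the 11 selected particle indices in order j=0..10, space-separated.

0 0 3 3 4 5 6 7 7 9 9

C = [3/17, 3/17, 13/51, 20/51, 8/17, 10/17, 12/17, 14/17, 15/17, 1, 1]
j=0: u_0=53/660 ∈ [0, 3/17) → index 0
j=1: u_1=113/660 ∈ [0, 3/17) → index 0
j=2: u_2=173/660 ∈ [13/51, 20/51) → index 3
j=3: u_3=233/660 ∈ [13/51, 20/51) → index 3
j=4: u_4=293/660 ∈ [20/51, 8/17) → index 4
j=5: u_5=353/660 ∈ [8/17, 10/17) → index 5
j=6: u_6=413/660 ∈ [10/17, 12/17) → index 6
j=7: u_7=43/60 ∈ [12/17, 14/17) → index 7
j=8: u_8=533/660 ∈ [12/17, 14/17) → index 7
j=9: u_9=593/660 ∈ [15/17, 1) → index 9
j=10: u_10=653/660 ∈ [15/17, 1) → index 9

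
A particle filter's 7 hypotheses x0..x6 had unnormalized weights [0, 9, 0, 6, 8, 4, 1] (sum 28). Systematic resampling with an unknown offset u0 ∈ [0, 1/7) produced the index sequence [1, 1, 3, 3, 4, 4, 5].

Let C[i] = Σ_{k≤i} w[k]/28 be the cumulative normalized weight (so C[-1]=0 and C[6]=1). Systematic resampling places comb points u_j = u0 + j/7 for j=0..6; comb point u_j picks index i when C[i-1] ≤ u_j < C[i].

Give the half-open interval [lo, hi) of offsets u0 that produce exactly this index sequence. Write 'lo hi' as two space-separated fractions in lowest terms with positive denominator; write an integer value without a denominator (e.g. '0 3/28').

1/28 3/28

C = [0, 9/28, 9/28, 15/28, 23/28, 27/28, 1]
j=0 picked index 1: u0 ∈ [0, 9/28)
j=1 picked index 1: u0 ∈ [-1/7, 5/28)
j=2 picked index 3: u0 ∈ [1/28, 1/4)
j=3 picked index 3: u0 ∈ [-3/28, 3/28)
j=4 picked index 4: u0 ∈ [-1/28, 1/4)
j=5 picked index 4: u0 ∈ [-5/28, 3/28)
j=6 picked index 5: u0 ∈ [-1/28, 3/28)
intersection: [1/28, 3/28)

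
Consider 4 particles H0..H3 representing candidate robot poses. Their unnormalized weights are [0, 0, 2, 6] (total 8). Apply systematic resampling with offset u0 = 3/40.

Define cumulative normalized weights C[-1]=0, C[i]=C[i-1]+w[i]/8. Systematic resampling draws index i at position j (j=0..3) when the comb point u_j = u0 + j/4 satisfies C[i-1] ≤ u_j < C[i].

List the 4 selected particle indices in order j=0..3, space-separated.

C = [0, 0, 1/4, 1]
j=0: u_0=3/40 ∈ [0, 1/4) → index 2
j=1: u_1=13/40 ∈ [1/4, 1) → index 3
j=2: u_2=23/40 ∈ [1/4, 1) → index 3
j=3: u_3=33/40 ∈ [1/4, 1) → index 3

2 3 3 3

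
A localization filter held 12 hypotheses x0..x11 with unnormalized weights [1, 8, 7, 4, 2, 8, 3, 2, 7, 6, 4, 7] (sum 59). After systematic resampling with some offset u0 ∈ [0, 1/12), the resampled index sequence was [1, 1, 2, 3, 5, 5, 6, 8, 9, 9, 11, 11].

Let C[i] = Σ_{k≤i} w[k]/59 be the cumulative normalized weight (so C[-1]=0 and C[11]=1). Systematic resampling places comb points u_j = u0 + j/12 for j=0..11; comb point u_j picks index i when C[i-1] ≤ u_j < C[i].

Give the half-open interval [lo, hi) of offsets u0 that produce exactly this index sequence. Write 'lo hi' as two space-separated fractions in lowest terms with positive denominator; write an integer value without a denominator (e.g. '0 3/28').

17/354 7/118

C = [1/59, 9/59, 16/59, 20/59, 22/59, 30/59, 33/59, 35/59, 42/59, 48/59, 52/59, 1]
j=0 picked index 1: u0 ∈ [1/59, 9/59)
j=1 picked index 1: u0 ∈ [-47/708, 49/708)
j=2 picked index 2: u0 ∈ [-5/354, 37/354)
j=3 picked index 3: u0 ∈ [5/236, 21/236)
j=4 picked index 5: u0 ∈ [7/177, 31/177)
j=5 picked index 5: u0 ∈ [-31/708, 65/708)
j=6 picked index 6: u0 ∈ [1/118, 7/118)
j=7 picked index 8: u0 ∈ [7/708, 91/708)
j=8 picked index 9: u0 ∈ [8/177, 26/177)
j=9 picked index 9: u0 ∈ [-9/236, 15/236)
j=10 picked index 11: u0 ∈ [17/354, 1/6)
j=11 picked index 11: u0 ∈ [-25/708, 1/12)
intersection: [17/354, 7/118)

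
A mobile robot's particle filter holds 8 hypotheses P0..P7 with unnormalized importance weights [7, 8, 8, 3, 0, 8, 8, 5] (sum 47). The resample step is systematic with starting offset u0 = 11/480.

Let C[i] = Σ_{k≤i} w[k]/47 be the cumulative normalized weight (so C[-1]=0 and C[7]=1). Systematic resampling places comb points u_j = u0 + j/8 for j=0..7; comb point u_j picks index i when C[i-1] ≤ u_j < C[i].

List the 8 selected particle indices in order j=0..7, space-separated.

C = [7/47, 15/47, 23/47, 26/47, 26/47, 34/47, 42/47, 1]
j=0: u_0=11/480 ∈ [0, 7/47) → index 0
j=1: u_1=71/480 ∈ [0, 7/47) → index 0
j=2: u_2=131/480 ∈ [7/47, 15/47) → index 1
j=3: u_3=191/480 ∈ [15/47, 23/47) → index 2
j=4: u_4=251/480 ∈ [23/47, 26/47) → index 3
j=5: u_5=311/480 ∈ [26/47, 34/47) → index 5
j=6: u_6=371/480 ∈ [34/47, 42/47) → index 6
j=7: u_7=431/480 ∈ [42/47, 1) → index 7

0 0 1 2 3 5 6 7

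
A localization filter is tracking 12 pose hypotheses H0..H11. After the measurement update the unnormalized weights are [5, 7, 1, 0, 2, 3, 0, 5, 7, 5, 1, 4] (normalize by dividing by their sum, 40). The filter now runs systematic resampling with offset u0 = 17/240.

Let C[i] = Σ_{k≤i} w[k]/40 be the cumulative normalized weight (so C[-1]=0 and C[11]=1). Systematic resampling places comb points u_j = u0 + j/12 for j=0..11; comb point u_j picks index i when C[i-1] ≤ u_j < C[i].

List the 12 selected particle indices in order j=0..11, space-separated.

C = [1/8, 3/10, 13/40, 13/40, 3/8, 9/20, 9/20, 23/40, 3/4, 7/8, 9/10, 1]
j=0: u_0=17/240 ∈ [0, 1/8) → index 0
j=1: u_1=37/240 ∈ [1/8, 3/10) → index 1
j=2: u_2=19/80 ∈ [1/8, 3/10) → index 1
j=3: u_3=77/240 ∈ [3/10, 13/40) → index 2
j=4: u_4=97/240 ∈ [3/8, 9/20) → index 5
j=5: u_5=39/80 ∈ [9/20, 23/40) → index 7
j=6: u_6=137/240 ∈ [9/20, 23/40) → index 7
j=7: u_7=157/240 ∈ [23/40, 3/4) → index 8
j=8: u_8=59/80 ∈ [23/40, 3/4) → index 8
j=9: u_9=197/240 ∈ [3/4, 7/8) → index 9
j=10: u_10=217/240 ∈ [9/10, 1) → index 11
j=11: u_11=79/80 ∈ [9/10, 1) → index 11

0 1 1 2 5 7 7 8 8 9 11 11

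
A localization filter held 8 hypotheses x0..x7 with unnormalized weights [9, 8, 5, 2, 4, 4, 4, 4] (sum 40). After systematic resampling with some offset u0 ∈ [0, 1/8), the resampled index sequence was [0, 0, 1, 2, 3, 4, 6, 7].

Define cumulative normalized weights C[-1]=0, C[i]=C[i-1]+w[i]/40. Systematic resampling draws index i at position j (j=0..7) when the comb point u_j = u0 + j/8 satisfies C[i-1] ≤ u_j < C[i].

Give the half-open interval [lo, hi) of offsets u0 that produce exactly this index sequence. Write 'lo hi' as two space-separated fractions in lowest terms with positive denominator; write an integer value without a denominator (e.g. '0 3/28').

1/20 3/40

C = [9/40, 17/40, 11/20, 3/5, 7/10, 4/5, 9/10, 1]
j=0 picked index 0: u0 ∈ [0, 9/40)
j=1 picked index 0: u0 ∈ [-1/8, 1/10)
j=2 picked index 1: u0 ∈ [-1/40, 7/40)
j=3 picked index 2: u0 ∈ [1/20, 7/40)
j=4 picked index 3: u0 ∈ [1/20, 1/10)
j=5 picked index 4: u0 ∈ [-1/40, 3/40)
j=6 picked index 6: u0 ∈ [1/20, 3/20)
j=7 picked index 7: u0 ∈ [1/40, 1/8)
intersection: [1/20, 3/40)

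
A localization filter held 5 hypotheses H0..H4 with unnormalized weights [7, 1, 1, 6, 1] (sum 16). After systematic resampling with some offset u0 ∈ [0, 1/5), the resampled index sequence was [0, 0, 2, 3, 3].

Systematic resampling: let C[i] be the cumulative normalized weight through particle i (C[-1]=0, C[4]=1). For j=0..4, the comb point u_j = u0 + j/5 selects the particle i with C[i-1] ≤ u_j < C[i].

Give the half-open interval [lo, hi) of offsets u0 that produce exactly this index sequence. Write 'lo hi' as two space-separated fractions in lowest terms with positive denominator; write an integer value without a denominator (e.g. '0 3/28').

C = [7/16, 1/2, 9/16, 15/16, 1]
j=0 picked index 0: u0 ∈ [0, 7/16)
j=1 picked index 0: u0 ∈ [-1/5, 19/80)
j=2 picked index 2: u0 ∈ [1/10, 13/80)
j=3 picked index 3: u0 ∈ [-3/80, 27/80)
j=4 picked index 3: u0 ∈ [-19/80, 11/80)
intersection: [1/10, 11/80)

1/10 11/80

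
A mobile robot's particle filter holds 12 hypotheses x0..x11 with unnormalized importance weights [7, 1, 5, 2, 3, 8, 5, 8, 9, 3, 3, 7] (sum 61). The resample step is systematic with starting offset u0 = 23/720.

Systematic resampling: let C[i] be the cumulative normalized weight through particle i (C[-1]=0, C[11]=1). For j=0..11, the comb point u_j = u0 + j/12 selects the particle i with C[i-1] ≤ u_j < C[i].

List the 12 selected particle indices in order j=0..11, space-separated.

0 1 2 4 5 6 7 7 8 8 10 11

C = [7/61, 8/61, 13/61, 15/61, 18/61, 26/61, 31/61, 39/61, 48/61, 51/61, 54/61, 1]
j=0: u_0=23/720 ∈ [0, 7/61) → index 0
j=1: u_1=83/720 ∈ [7/61, 8/61) → index 1
j=2: u_2=143/720 ∈ [8/61, 13/61) → index 2
j=3: u_3=203/720 ∈ [15/61, 18/61) → index 4
j=4: u_4=263/720 ∈ [18/61, 26/61) → index 5
j=5: u_5=323/720 ∈ [26/61, 31/61) → index 6
j=6: u_6=383/720 ∈ [31/61, 39/61) → index 7
j=7: u_7=443/720 ∈ [31/61, 39/61) → index 7
j=8: u_8=503/720 ∈ [39/61, 48/61) → index 8
j=9: u_9=563/720 ∈ [39/61, 48/61) → index 8
j=10: u_10=623/720 ∈ [51/61, 54/61) → index 10
j=11: u_11=683/720 ∈ [54/61, 1) → index 11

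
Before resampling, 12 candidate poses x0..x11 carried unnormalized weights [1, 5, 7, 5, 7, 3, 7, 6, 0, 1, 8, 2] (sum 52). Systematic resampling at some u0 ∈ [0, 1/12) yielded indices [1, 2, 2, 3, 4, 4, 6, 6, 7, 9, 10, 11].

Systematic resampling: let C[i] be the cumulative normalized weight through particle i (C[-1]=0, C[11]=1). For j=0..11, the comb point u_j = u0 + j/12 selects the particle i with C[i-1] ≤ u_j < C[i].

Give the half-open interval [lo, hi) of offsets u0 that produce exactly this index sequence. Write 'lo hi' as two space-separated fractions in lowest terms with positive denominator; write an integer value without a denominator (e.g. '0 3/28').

7/156 3/52

C = [1/52, 3/26, 1/4, 9/26, 25/52, 7/13, 35/52, 41/52, 41/52, 21/26, 25/26, 1]
j=0 picked index 1: u0 ∈ [1/52, 3/26)
j=1 picked index 2: u0 ∈ [5/156, 1/6)
j=2 picked index 2: u0 ∈ [-2/39, 1/12)
j=3 picked index 3: u0 ∈ [0, 5/52)
j=4 picked index 4: u0 ∈ [1/78, 23/156)
j=5 picked index 4: u0 ∈ [-11/156, 5/78)
j=6 picked index 6: u0 ∈ [1/26, 9/52)
j=7 picked index 6: u0 ∈ [-7/156, 7/78)
j=8 picked index 7: u0 ∈ [1/156, 19/156)
j=9 picked index 9: u0 ∈ [1/26, 3/52)
j=10 picked index 10: u0 ∈ [-1/39, 5/39)
j=11 picked index 11: u0 ∈ [7/156, 1/12)
intersection: [7/156, 3/52)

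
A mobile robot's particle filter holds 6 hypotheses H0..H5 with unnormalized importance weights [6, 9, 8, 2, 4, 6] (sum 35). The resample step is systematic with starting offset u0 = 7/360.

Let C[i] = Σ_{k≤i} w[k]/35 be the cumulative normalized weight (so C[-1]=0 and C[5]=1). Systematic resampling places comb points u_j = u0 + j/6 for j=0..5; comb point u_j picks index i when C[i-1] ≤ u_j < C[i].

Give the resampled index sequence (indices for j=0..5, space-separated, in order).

C = [6/35, 3/7, 23/35, 5/7, 29/35, 1]
j=0: u_0=7/360 ∈ [0, 6/35) → index 0
j=1: u_1=67/360 ∈ [6/35, 3/7) → index 1
j=2: u_2=127/360 ∈ [6/35, 3/7) → index 1
j=3: u_3=187/360 ∈ [3/7, 23/35) → index 2
j=4: u_4=247/360 ∈ [23/35, 5/7) → index 3
j=5: u_5=307/360 ∈ [29/35, 1) → index 5

0 1 1 2 3 5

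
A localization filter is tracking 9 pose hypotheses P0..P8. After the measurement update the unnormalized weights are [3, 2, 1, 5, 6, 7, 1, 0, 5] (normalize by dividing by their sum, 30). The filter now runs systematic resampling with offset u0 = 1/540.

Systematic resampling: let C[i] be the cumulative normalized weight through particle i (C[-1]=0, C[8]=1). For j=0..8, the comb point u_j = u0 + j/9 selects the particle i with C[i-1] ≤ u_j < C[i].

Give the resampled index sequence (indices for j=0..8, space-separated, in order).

C = [1/10, 1/6, 1/5, 11/30, 17/30, 4/5, 5/6, 5/6, 1]
j=0: u_0=1/540 ∈ [0, 1/10) → index 0
j=1: u_1=61/540 ∈ [1/10, 1/6) → index 1
j=2: u_2=121/540 ∈ [1/5, 11/30) → index 3
j=3: u_3=181/540 ∈ [1/5, 11/30) → index 3
j=4: u_4=241/540 ∈ [11/30, 17/30) → index 4
j=5: u_5=301/540 ∈ [11/30, 17/30) → index 4
j=6: u_6=361/540 ∈ [17/30, 4/5) → index 5
j=7: u_7=421/540 ∈ [17/30, 4/5) → index 5
j=8: u_8=481/540 ∈ [5/6, 1) → index 8

0 1 3 3 4 4 5 5 8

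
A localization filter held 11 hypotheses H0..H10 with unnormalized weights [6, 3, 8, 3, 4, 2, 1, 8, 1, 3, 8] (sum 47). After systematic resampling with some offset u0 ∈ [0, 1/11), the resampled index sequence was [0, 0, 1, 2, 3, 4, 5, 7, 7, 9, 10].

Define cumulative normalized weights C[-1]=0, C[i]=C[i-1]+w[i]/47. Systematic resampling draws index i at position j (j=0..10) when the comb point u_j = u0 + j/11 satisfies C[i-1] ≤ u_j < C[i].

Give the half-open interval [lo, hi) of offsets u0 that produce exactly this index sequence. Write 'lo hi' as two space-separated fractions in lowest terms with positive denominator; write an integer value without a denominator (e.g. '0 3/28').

0 4/517

C = [6/47, 9/47, 17/47, 20/47, 24/47, 26/47, 27/47, 35/47, 36/47, 39/47, 1]
j=0 picked index 0: u0 ∈ [0, 6/47)
j=1 picked index 0: u0 ∈ [-1/11, 19/517)
j=2 picked index 1: u0 ∈ [-28/517, 5/517)
j=3 picked index 2: u0 ∈ [-42/517, 46/517)
j=4 picked index 3: u0 ∈ [-1/517, 32/517)
j=5 picked index 4: u0 ∈ [-15/517, 29/517)
j=6 picked index 5: u0 ∈ [-18/517, 4/517)
j=7 picked index 7: u0 ∈ [-32/517, 56/517)
j=8 picked index 7: u0 ∈ [-79/517, 9/517)
j=9 picked index 9: u0 ∈ [-27/517, 6/517)
j=10 picked index 10: u0 ∈ [-41/517, 1/11)
intersection: [0, 4/517)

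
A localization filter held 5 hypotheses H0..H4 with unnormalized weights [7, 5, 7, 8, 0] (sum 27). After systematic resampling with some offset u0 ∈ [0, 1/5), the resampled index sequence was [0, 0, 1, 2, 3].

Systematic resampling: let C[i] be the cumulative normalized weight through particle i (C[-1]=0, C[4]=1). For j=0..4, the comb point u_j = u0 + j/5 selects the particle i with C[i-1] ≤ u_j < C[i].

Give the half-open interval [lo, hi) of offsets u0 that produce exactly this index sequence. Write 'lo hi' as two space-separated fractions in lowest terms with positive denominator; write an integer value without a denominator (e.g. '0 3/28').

0 2/45

C = [7/27, 4/9, 19/27, 1, 1]
j=0 picked index 0: u0 ∈ [0, 7/27)
j=1 picked index 0: u0 ∈ [-1/5, 8/135)
j=2 picked index 1: u0 ∈ [-19/135, 2/45)
j=3 picked index 2: u0 ∈ [-7/45, 14/135)
j=4 picked index 3: u0 ∈ [-13/135, 1/5)
intersection: [0, 2/45)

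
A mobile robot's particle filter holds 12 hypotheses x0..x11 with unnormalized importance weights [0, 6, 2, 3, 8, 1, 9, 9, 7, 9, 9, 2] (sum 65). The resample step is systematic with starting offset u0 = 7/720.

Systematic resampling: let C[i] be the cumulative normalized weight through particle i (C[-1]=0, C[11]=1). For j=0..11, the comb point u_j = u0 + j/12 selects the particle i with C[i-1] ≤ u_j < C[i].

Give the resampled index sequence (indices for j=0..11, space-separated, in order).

C = [0, 6/65, 8/65, 11/65, 19/65, 4/13, 29/65, 38/65, 9/13, 54/65, 63/65, 1]
j=0: u_0=7/720 ∈ [0, 6/65) → index 1
j=1: u_1=67/720 ∈ [6/65, 8/65) → index 2
j=2: u_2=127/720 ∈ [11/65, 19/65) → index 4
j=3: u_3=187/720 ∈ [11/65, 19/65) → index 4
j=4: u_4=247/720 ∈ [4/13, 29/65) → index 6
j=5: u_5=307/720 ∈ [4/13, 29/65) → index 6
j=6: u_6=367/720 ∈ [29/65, 38/65) → index 7
j=7: u_7=427/720 ∈ [38/65, 9/13) → index 8
j=8: u_8=487/720 ∈ [38/65, 9/13) → index 8
j=9: u_9=547/720 ∈ [9/13, 54/65) → index 9
j=10: u_10=607/720 ∈ [54/65, 63/65) → index 10
j=11: u_11=667/720 ∈ [54/65, 63/65) → index 10

1 2 4 4 6 6 7 8 8 9 10 10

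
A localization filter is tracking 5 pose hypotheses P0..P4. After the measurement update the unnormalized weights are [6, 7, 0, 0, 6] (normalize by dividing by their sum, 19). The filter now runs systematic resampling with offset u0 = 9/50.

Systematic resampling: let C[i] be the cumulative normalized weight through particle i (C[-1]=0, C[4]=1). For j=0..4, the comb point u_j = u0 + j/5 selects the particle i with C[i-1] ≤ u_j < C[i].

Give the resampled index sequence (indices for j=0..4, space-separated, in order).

C = [6/19, 13/19, 13/19, 13/19, 1]
j=0: u_0=9/50 ∈ [0, 6/19) → index 0
j=1: u_1=19/50 ∈ [6/19, 13/19) → index 1
j=2: u_2=29/50 ∈ [6/19, 13/19) → index 1
j=3: u_3=39/50 ∈ [13/19, 1) → index 4
j=4: u_4=49/50 ∈ [13/19, 1) → index 4

0 1 1 4 4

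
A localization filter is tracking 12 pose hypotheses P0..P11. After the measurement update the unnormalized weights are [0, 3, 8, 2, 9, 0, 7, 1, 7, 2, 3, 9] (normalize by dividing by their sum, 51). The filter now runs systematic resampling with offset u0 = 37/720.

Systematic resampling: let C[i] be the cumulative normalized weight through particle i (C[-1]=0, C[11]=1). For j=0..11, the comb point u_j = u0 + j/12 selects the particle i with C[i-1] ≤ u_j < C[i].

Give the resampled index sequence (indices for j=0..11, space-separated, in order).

C = [0, 1/17, 11/51, 13/51, 22/51, 22/51, 29/51, 10/17, 37/51, 13/17, 14/17, 1]
j=0: u_0=37/720 ∈ [0, 1/17) → index 1
j=1: u_1=97/720 ∈ [1/17, 11/51) → index 2
j=2: u_2=157/720 ∈ [11/51, 13/51) → index 3
j=3: u_3=217/720 ∈ [13/51, 22/51) → index 4
j=4: u_4=277/720 ∈ [13/51, 22/51) → index 4
j=5: u_5=337/720 ∈ [22/51, 29/51) → index 6
j=6: u_6=397/720 ∈ [22/51, 29/51) → index 6
j=7: u_7=457/720 ∈ [10/17, 37/51) → index 8
j=8: u_8=517/720 ∈ [10/17, 37/51) → index 8
j=9: u_9=577/720 ∈ [13/17, 14/17) → index 10
j=10: u_10=637/720 ∈ [14/17, 1) → index 11
j=11: u_11=697/720 ∈ [14/17, 1) → index 11

1 2 3 4 4 6 6 8 8 10 11 11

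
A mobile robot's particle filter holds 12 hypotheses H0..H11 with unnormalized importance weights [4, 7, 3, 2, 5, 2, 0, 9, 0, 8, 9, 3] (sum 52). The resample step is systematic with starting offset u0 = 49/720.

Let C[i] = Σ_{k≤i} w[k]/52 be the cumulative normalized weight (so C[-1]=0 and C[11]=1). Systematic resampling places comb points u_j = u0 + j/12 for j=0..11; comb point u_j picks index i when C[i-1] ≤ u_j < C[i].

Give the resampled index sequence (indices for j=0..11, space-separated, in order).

0 1 2 4 4 7 7 9 9 10 10 11

C = [1/13, 11/52, 7/26, 4/13, 21/52, 23/52, 23/52, 8/13, 8/13, 10/13, 49/52, 1]
j=0: u_0=49/720 ∈ [0, 1/13) → index 0
j=1: u_1=109/720 ∈ [1/13, 11/52) → index 1
j=2: u_2=169/720 ∈ [11/52, 7/26) → index 2
j=3: u_3=229/720 ∈ [4/13, 21/52) → index 4
j=4: u_4=289/720 ∈ [4/13, 21/52) → index 4
j=5: u_5=349/720 ∈ [23/52, 8/13) → index 7
j=6: u_6=409/720 ∈ [23/52, 8/13) → index 7
j=7: u_7=469/720 ∈ [8/13, 10/13) → index 9
j=8: u_8=529/720 ∈ [8/13, 10/13) → index 9
j=9: u_9=589/720 ∈ [10/13, 49/52) → index 10
j=10: u_10=649/720 ∈ [10/13, 49/52) → index 10
j=11: u_11=709/720 ∈ [49/52, 1) → index 11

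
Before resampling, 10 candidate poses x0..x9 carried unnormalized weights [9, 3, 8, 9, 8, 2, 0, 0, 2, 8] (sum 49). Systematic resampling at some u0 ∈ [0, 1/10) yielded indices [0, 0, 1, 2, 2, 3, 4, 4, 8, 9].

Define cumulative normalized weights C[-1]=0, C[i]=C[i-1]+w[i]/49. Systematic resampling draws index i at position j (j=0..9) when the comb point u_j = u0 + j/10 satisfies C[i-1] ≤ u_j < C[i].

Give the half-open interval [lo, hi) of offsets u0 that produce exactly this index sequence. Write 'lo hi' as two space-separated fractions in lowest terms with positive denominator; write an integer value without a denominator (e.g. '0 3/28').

0 2/245

C = [9/49, 12/49, 20/49, 29/49, 37/49, 39/49, 39/49, 39/49, 41/49, 1]
j=0 picked index 0: u0 ∈ [0, 9/49)
j=1 picked index 0: u0 ∈ [-1/10, 41/490)
j=2 picked index 1: u0 ∈ [-4/245, 11/245)
j=3 picked index 2: u0 ∈ [-27/490, 53/490)
j=4 picked index 2: u0 ∈ [-38/245, 2/245)
j=5 picked index 3: u0 ∈ [-9/98, 9/98)
j=6 picked index 4: u0 ∈ [-2/245, 38/245)
j=7 picked index 4: u0 ∈ [-53/490, 27/490)
j=8 picked index 8: u0 ∈ [-1/245, 9/245)
j=9 picked index 9: u0 ∈ [-31/490, 1/10)
intersection: [0, 2/245)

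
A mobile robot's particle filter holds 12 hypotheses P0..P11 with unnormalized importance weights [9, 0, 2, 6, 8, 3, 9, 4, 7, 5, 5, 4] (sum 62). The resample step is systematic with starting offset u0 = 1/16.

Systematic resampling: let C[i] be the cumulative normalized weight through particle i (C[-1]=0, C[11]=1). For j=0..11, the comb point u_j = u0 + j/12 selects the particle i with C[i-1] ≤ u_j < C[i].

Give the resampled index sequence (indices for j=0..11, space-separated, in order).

C = [9/62, 9/62, 11/62, 17/62, 25/62, 14/31, 37/62, 41/62, 24/31, 53/62, 29/31, 1]
j=0: u_0=1/16 ∈ [0, 9/62) → index 0
j=1: u_1=7/48 ∈ [9/62, 11/62) → index 2
j=2: u_2=11/48 ∈ [11/62, 17/62) → index 3
j=3: u_3=5/16 ∈ [17/62, 25/62) → index 4
j=4: u_4=19/48 ∈ [17/62, 25/62) → index 4
j=5: u_5=23/48 ∈ [14/31, 37/62) → index 6
j=6: u_6=9/16 ∈ [14/31, 37/62) → index 6
j=7: u_7=31/48 ∈ [37/62, 41/62) → index 7
j=8: u_8=35/48 ∈ [41/62, 24/31) → index 8
j=9: u_9=13/16 ∈ [24/31, 53/62) → index 9
j=10: u_10=43/48 ∈ [53/62, 29/31) → index 10
j=11: u_11=47/48 ∈ [29/31, 1) → index 11

0 2 3 4 4 6 6 7 8 9 10 11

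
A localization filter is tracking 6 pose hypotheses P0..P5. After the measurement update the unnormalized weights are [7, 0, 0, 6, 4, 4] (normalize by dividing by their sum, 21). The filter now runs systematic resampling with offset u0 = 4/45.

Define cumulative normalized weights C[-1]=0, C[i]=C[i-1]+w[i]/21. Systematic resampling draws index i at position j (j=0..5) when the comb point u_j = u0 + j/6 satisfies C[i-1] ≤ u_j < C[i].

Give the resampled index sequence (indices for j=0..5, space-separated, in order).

0 0 3 3 4 5

C = [1/3, 1/3, 1/3, 13/21, 17/21, 1]
j=0: u_0=4/45 ∈ [0, 1/3) → index 0
j=1: u_1=23/90 ∈ [0, 1/3) → index 0
j=2: u_2=19/45 ∈ [1/3, 13/21) → index 3
j=3: u_3=53/90 ∈ [1/3, 13/21) → index 3
j=4: u_4=34/45 ∈ [13/21, 17/21) → index 4
j=5: u_5=83/90 ∈ [17/21, 1) → index 5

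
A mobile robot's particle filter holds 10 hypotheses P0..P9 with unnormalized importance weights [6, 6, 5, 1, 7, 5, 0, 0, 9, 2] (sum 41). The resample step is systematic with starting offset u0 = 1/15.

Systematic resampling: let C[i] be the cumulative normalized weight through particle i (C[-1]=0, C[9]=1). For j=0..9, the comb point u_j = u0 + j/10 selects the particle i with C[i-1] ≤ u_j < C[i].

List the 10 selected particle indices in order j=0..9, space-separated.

0 1 1 2 4 4 5 8 8 9

C = [6/41, 12/41, 17/41, 18/41, 25/41, 30/41, 30/41, 30/41, 39/41, 1]
j=0: u_0=1/15 ∈ [0, 6/41) → index 0
j=1: u_1=1/6 ∈ [6/41, 12/41) → index 1
j=2: u_2=4/15 ∈ [6/41, 12/41) → index 1
j=3: u_3=11/30 ∈ [12/41, 17/41) → index 2
j=4: u_4=7/15 ∈ [18/41, 25/41) → index 4
j=5: u_5=17/30 ∈ [18/41, 25/41) → index 4
j=6: u_6=2/3 ∈ [25/41, 30/41) → index 5
j=7: u_7=23/30 ∈ [30/41, 39/41) → index 8
j=8: u_8=13/15 ∈ [30/41, 39/41) → index 8
j=9: u_9=29/30 ∈ [39/41, 1) → index 9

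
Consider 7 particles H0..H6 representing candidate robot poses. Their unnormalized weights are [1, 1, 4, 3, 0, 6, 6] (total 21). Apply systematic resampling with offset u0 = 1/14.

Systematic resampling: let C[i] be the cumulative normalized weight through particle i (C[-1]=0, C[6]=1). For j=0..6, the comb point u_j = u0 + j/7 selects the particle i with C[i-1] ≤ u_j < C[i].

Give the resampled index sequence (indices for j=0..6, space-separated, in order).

1 2 3 5 5 6 6

C = [1/21, 2/21, 2/7, 3/7, 3/7, 5/7, 1]
j=0: u_0=1/14 ∈ [1/21, 2/21) → index 1
j=1: u_1=3/14 ∈ [2/21, 2/7) → index 2
j=2: u_2=5/14 ∈ [2/7, 3/7) → index 3
j=3: u_3=1/2 ∈ [3/7, 5/7) → index 5
j=4: u_4=9/14 ∈ [3/7, 5/7) → index 5
j=5: u_5=11/14 ∈ [5/7, 1) → index 6
j=6: u_6=13/14 ∈ [5/7, 1) → index 6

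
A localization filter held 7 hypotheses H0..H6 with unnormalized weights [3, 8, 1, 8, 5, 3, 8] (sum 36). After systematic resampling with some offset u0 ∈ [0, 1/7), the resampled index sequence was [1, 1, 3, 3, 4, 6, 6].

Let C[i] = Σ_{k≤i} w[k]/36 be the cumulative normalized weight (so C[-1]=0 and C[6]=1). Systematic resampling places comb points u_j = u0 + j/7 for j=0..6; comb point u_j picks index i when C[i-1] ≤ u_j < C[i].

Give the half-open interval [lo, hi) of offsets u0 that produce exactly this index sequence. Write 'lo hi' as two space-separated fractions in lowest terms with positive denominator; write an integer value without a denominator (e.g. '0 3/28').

C = [1/12, 11/36, 1/3, 5/9, 25/36, 7/9, 1]
j=0 picked index 1: u0 ∈ [1/12, 11/36)
j=1 picked index 1: u0 ∈ [-5/84, 41/252)
j=2 picked index 3: u0 ∈ [1/21, 17/63)
j=3 picked index 3: u0 ∈ [-2/21, 8/63)
j=4 picked index 4: u0 ∈ [-1/63, 31/252)
j=5 picked index 6: u0 ∈ [4/63, 2/7)
j=6 picked index 6: u0 ∈ [-5/63, 1/7)
intersection: [1/12, 31/252)

1/12 31/252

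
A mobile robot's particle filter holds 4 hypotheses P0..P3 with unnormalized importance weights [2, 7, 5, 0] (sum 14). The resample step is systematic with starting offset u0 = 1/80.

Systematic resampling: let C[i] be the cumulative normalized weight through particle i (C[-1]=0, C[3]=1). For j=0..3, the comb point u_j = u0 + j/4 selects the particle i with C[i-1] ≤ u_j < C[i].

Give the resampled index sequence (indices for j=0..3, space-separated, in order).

C = [1/7, 9/14, 1, 1]
j=0: u_0=1/80 ∈ [0, 1/7) → index 0
j=1: u_1=21/80 ∈ [1/7, 9/14) → index 1
j=2: u_2=41/80 ∈ [1/7, 9/14) → index 1
j=3: u_3=61/80 ∈ [9/14, 1) → index 2

0 1 1 2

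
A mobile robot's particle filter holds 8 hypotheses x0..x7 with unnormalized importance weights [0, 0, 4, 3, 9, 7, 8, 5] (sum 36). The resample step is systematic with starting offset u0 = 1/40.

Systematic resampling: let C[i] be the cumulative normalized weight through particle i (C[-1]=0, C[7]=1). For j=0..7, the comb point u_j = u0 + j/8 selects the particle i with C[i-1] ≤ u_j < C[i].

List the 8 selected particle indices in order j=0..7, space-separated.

C = [0, 0, 1/9, 7/36, 4/9, 23/36, 31/36, 1]
j=0: u_0=1/40 ∈ [0, 1/9) → index 2
j=1: u_1=3/20 ∈ [1/9, 7/36) → index 3
j=2: u_2=11/40 ∈ [7/36, 4/9) → index 4
j=3: u_3=2/5 ∈ [7/36, 4/9) → index 4
j=4: u_4=21/40 ∈ [4/9, 23/36) → index 5
j=5: u_5=13/20 ∈ [23/36, 31/36) → index 6
j=6: u_6=31/40 ∈ [23/36, 31/36) → index 6
j=7: u_7=9/10 ∈ [31/36, 1) → index 7

2 3 4 4 5 6 6 7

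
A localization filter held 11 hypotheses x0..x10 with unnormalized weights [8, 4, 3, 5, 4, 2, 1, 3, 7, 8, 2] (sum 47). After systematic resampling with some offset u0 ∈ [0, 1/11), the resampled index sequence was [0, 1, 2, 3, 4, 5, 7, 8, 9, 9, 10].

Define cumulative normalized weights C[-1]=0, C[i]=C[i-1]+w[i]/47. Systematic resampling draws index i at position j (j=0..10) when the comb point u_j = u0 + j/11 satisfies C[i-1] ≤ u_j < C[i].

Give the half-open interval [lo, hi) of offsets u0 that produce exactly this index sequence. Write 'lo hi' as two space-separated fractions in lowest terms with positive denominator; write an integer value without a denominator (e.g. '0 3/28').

C = [8/47, 12/47, 15/47, 20/47, 24/47, 26/47, 27/47, 30/47, 37/47, 45/47, 1]
j=0 picked index 0: u0 ∈ [0, 8/47)
j=1 picked index 1: u0 ∈ [41/517, 85/517)
j=2 picked index 2: u0 ∈ [38/517, 71/517)
j=3 picked index 3: u0 ∈ [24/517, 79/517)
j=4 picked index 4: u0 ∈ [32/517, 76/517)
j=5 picked index 5: u0 ∈ [29/517, 51/517)
j=6 picked index 7: u0 ∈ [15/517, 48/517)
j=7 picked index 8: u0 ∈ [1/517, 78/517)
j=8 picked index 9: u0 ∈ [31/517, 119/517)
j=9 picked index 9: u0 ∈ [-16/517, 72/517)
j=10 picked index 10: u0 ∈ [25/517, 1/11)
intersection: [41/517, 1/11)

41/517 1/11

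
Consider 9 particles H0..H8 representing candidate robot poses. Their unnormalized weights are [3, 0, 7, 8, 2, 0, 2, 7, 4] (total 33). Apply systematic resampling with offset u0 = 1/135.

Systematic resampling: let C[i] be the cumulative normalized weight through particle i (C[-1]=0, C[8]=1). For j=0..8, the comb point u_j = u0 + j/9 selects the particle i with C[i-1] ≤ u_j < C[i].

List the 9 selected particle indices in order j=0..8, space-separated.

0 2 2 3 3 4 7 7 8

C = [1/11, 1/11, 10/33, 6/11, 20/33, 20/33, 2/3, 29/33, 1]
j=0: u_0=1/135 ∈ [0, 1/11) → index 0
j=1: u_1=16/135 ∈ [1/11, 10/33) → index 2
j=2: u_2=31/135 ∈ [1/11, 10/33) → index 2
j=3: u_3=46/135 ∈ [10/33, 6/11) → index 3
j=4: u_4=61/135 ∈ [10/33, 6/11) → index 3
j=5: u_5=76/135 ∈ [6/11, 20/33) → index 4
j=6: u_6=91/135 ∈ [2/3, 29/33) → index 7
j=7: u_7=106/135 ∈ [2/3, 29/33) → index 7
j=8: u_8=121/135 ∈ [29/33, 1) → index 8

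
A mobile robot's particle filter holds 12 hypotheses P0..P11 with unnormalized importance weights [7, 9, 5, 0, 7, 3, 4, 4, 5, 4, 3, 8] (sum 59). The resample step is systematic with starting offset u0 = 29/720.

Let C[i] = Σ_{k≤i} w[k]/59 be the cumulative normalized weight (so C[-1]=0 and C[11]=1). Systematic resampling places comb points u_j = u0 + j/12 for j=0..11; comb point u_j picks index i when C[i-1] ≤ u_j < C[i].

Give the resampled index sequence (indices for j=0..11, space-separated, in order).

C = [7/59, 16/59, 21/59, 21/59, 28/59, 31/59, 35/59, 39/59, 44/59, 48/59, 51/59, 1]
j=0: u_0=29/720 ∈ [0, 7/59) → index 0
j=1: u_1=89/720 ∈ [7/59, 16/59) → index 1
j=2: u_2=149/720 ∈ [7/59, 16/59) → index 1
j=3: u_3=209/720 ∈ [16/59, 21/59) → index 2
j=4: u_4=269/720 ∈ [21/59, 28/59) → index 4
j=5: u_5=329/720 ∈ [21/59, 28/59) → index 4
j=6: u_6=389/720 ∈ [31/59, 35/59) → index 6
j=7: u_7=449/720 ∈ [35/59, 39/59) → index 7
j=8: u_8=509/720 ∈ [39/59, 44/59) → index 8
j=9: u_9=569/720 ∈ [44/59, 48/59) → index 9
j=10: u_10=629/720 ∈ [51/59, 1) → index 11
j=11: u_11=689/720 ∈ [51/59, 1) → index 11

0 1 1 2 4 4 6 7 8 9 11 11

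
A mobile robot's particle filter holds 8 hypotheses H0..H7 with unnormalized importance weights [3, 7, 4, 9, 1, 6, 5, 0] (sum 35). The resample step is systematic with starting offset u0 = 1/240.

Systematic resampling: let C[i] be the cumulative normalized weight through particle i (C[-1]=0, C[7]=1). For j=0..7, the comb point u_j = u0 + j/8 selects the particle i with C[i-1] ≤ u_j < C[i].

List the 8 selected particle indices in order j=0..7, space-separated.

C = [3/35, 2/7, 2/5, 23/35, 24/35, 6/7, 1, 1]
j=0: u_0=1/240 ∈ [0, 3/35) → index 0
j=1: u_1=31/240 ∈ [3/35, 2/7) → index 1
j=2: u_2=61/240 ∈ [3/35, 2/7) → index 1
j=3: u_3=91/240 ∈ [2/7, 2/5) → index 2
j=4: u_4=121/240 ∈ [2/5, 23/35) → index 3
j=5: u_5=151/240 ∈ [2/5, 23/35) → index 3
j=6: u_6=181/240 ∈ [24/35, 6/7) → index 5
j=7: u_7=211/240 ∈ [6/7, 1) → index 6

0 1 1 2 3 3 5 6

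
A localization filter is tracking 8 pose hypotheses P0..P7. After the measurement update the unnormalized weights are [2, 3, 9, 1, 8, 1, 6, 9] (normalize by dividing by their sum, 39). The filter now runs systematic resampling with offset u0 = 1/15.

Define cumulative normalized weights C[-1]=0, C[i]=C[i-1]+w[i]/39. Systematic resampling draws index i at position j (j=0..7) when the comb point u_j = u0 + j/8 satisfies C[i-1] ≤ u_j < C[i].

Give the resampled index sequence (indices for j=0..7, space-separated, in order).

C = [2/39, 5/39, 14/39, 5/13, 23/39, 8/13, 10/13, 1]
j=0: u_0=1/15 ∈ [2/39, 5/39) → index 1
j=1: u_1=23/120 ∈ [5/39, 14/39) → index 2
j=2: u_2=19/60 ∈ [5/39, 14/39) → index 2
j=3: u_3=53/120 ∈ [5/13, 23/39) → index 4
j=4: u_4=17/30 ∈ [5/13, 23/39) → index 4
j=5: u_5=83/120 ∈ [8/13, 10/13) → index 6
j=6: u_6=49/60 ∈ [10/13, 1) → index 7
j=7: u_7=113/120 ∈ [10/13, 1) → index 7

1 2 2 4 4 6 7 7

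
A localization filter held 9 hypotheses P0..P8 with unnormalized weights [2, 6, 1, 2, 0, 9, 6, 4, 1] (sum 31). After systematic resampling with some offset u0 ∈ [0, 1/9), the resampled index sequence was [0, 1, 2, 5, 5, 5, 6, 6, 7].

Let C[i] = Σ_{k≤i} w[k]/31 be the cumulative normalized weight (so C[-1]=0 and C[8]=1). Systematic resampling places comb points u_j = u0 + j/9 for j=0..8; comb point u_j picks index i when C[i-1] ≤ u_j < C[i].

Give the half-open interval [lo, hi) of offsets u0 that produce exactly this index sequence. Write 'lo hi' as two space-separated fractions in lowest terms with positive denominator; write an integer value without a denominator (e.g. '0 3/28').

10/279 17/279

C = [2/31, 8/31, 9/31, 11/31, 11/31, 20/31, 26/31, 30/31, 1]
j=0 picked index 0: u0 ∈ [0, 2/31)
j=1 picked index 1: u0 ∈ [-13/279, 41/279)
j=2 picked index 2: u0 ∈ [10/279, 19/279)
j=3 picked index 5: u0 ∈ [2/93, 29/93)
j=4 picked index 5: u0 ∈ [-25/279, 56/279)
j=5 picked index 5: u0 ∈ [-56/279, 25/279)
j=6 picked index 6: u0 ∈ [-2/93, 16/93)
j=7 picked index 6: u0 ∈ [-37/279, 17/279)
j=8 picked index 7: u0 ∈ [-14/279, 22/279)
intersection: [10/279, 17/279)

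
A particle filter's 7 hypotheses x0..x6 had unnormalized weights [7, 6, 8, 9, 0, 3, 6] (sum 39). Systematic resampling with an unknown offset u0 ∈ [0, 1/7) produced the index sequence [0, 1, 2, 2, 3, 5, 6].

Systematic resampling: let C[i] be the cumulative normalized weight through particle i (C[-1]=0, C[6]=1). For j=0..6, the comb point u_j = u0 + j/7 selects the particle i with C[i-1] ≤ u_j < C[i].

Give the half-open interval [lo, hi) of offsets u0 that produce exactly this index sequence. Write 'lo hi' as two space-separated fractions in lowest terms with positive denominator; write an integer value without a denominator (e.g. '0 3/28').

5/91 10/91

C = [7/39, 1/3, 7/13, 10/13, 10/13, 11/13, 1]
j=0 picked index 0: u0 ∈ [0, 7/39)
j=1 picked index 1: u0 ∈ [10/273, 4/21)
j=2 picked index 2: u0 ∈ [1/21, 23/91)
j=3 picked index 2: u0 ∈ [-2/21, 10/91)
j=4 picked index 3: u0 ∈ [-3/91, 18/91)
j=5 picked index 5: u0 ∈ [5/91, 12/91)
j=6 picked index 6: u0 ∈ [-1/91, 1/7)
intersection: [5/91, 10/91)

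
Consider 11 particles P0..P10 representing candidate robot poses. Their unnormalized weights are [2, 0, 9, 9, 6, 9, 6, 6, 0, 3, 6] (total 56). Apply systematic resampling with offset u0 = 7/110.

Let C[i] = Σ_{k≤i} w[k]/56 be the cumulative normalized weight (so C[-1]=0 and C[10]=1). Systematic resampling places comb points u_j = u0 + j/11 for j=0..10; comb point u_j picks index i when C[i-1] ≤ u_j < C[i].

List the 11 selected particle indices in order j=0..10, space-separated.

C = [1/28, 1/28, 11/56, 5/14, 13/28, 5/8, 41/56, 47/56, 47/56, 25/28, 1]
j=0: u_0=7/110 ∈ [1/28, 11/56) → index 2
j=1: u_1=17/110 ∈ [1/28, 11/56) → index 2
j=2: u_2=27/110 ∈ [11/56, 5/14) → index 3
j=3: u_3=37/110 ∈ [11/56, 5/14) → index 3
j=4: u_4=47/110 ∈ [5/14, 13/28) → index 4
j=5: u_5=57/110 ∈ [13/28, 5/8) → index 5
j=6: u_6=67/110 ∈ [13/28, 5/8) → index 5
j=7: u_7=7/10 ∈ [5/8, 41/56) → index 6
j=8: u_8=87/110 ∈ [41/56, 47/56) → index 7
j=9: u_9=97/110 ∈ [47/56, 25/28) → index 9
j=10: u_10=107/110 ∈ [25/28, 1) → index 10

2 2 3 3 4 5 5 6 7 9 10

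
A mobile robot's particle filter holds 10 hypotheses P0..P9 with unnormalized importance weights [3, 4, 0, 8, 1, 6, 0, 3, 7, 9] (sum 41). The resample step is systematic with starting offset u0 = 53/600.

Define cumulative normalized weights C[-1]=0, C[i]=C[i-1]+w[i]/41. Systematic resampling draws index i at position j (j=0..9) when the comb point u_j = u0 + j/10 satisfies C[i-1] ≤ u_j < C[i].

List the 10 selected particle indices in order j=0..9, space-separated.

C = [3/41, 7/41, 7/41, 15/41, 16/41, 22/41, 22/41, 25/41, 32/41, 1]
j=0: u_0=53/600 ∈ [3/41, 7/41) → index 1
j=1: u_1=113/600 ∈ [7/41, 15/41) → index 3
j=2: u_2=173/600 ∈ [7/41, 15/41) → index 3
j=3: u_3=233/600 ∈ [15/41, 16/41) → index 4
j=4: u_4=293/600 ∈ [16/41, 22/41) → index 5
j=5: u_5=353/600 ∈ [22/41, 25/41) → index 7
j=6: u_6=413/600 ∈ [25/41, 32/41) → index 8
j=7: u_7=473/600 ∈ [32/41, 1) → index 9
j=8: u_8=533/600 ∈ [32/41, 1) → index 9
j=9: u_9=593/600 ∈ [32/41, 1) → index 9

1 3 3 4 5 7 8 9 9 9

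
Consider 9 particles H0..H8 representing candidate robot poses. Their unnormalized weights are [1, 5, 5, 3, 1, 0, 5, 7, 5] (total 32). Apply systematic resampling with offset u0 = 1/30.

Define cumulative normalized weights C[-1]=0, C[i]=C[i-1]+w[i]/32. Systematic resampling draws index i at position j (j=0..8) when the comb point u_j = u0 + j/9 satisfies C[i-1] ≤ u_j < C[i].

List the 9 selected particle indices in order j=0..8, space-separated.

1 1 2 3 6 6 7 7 8

C = [1/32, 3/16, 11/32, 7/16, 15/32, 15/32, 5/8, 27/32, 1]
j=0: u_0=1/30 ∈ [1/32, 3/16) → index 1
j=1: u_1=13/90 ∈ [1/32, 3/16) → index 1
j=2: u_2=23/90 ∈ [3/16, 11/32) → index 2
j=3: u_3=11/30 ∈ [11/32, 7/16) → index 3
j=4: u_4=43/90 ∈ [15/32, 5/8) → index 6
j=5: u_5=53/90 ∈ [15/32, 5/8) → index 6
j=6: u_6=7/10 ∈ [5/8, 27/32) → index 7
j=7: u_7=73/90 ∈ [5/8, 27/32) → index 7
j=8: u_8=83/90 ∈ [27/32, 1) → index 8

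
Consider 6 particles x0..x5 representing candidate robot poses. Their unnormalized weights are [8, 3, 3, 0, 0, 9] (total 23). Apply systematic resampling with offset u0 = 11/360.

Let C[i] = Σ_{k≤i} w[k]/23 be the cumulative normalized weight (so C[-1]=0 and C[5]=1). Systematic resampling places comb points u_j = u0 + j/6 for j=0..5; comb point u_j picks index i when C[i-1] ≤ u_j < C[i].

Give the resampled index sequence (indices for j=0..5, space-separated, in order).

C = [8/23, 11/23, 14/23, 14/23, 14/23, 1]
j=0: u_0=11/360 ∈ [0, 8/23) → index 0
j=1: u_1=71/360 ∈ [0, 8/23) → index 0
j=2: u_2=131/360 ∈ [8/23, 11/23) → index 1
j=3: u_3=191/360 ∈ [11/23, 14/23) → index 2
j=4: u_4=251/360 ∈ [14/23, 1) → index 5
j=5: u_5=311/360 ∈ [14/23, 1) → index 5

0 0 1 2 5 5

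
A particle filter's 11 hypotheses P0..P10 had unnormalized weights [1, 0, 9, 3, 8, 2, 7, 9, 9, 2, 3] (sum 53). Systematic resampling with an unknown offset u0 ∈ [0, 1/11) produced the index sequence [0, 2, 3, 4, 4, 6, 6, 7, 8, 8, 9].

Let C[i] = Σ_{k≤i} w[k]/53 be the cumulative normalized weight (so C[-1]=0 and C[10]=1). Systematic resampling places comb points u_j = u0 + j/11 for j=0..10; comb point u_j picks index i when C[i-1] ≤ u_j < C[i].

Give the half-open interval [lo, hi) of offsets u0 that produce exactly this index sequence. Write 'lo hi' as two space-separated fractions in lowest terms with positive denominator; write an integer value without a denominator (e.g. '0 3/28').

5/583 1/53

C = [1/53, 1/53, 10/53, 13/53, 21/53, 23/53, 30/53, 39/53, 48/53, 50/53, 1]
j=0 picked index 0: u0 ∈ [0, 1/53)
j=1 picked index 2: u0 ∈ [-42/583, 57/583)
j=2 picked index 3: u0 ∈ [4/583, 37/583)
j=3 picked index 4: u0 ∈ [-16/583, 72/583)
j=4 picked index 4: u0 ∈ [-69/583, 19/583)
j=5 picked index 6: u0 ∈ [-12/583, 65/583)
j=6 picked index 6: u0 ∈ [-65/583, 12/583)
j=7 picked index 7: u0 ∈ [-41/583, 58/583)
j=8 picked index 8: u0 ∈ [5/583, 104/583)
j=9 picked index 8: u0 ∈ [-48/583, 51/583)
j=10 picked index 9: u0 ∈ [-2/583, 20/583)
intersection: [5/583, 1/53)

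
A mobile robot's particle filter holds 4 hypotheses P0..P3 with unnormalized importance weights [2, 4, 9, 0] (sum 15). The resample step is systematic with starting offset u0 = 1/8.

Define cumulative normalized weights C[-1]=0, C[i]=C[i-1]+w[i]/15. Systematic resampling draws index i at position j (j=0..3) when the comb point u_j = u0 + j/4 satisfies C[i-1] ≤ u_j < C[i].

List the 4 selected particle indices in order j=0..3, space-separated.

0 1 2 2

C = [2/15, 2/5, 1, 1]
j=0: u_0=1/8 ∈ [0, 2/15) → index 0
j=1: u_1=3/8 ∈ [2/15, 2/5) → index 1
j=2: u_2=5/8 ∈ [2/5, 1) → index 2
j=3: u_3=7/8 ∈ [2/5, 1) → index 2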